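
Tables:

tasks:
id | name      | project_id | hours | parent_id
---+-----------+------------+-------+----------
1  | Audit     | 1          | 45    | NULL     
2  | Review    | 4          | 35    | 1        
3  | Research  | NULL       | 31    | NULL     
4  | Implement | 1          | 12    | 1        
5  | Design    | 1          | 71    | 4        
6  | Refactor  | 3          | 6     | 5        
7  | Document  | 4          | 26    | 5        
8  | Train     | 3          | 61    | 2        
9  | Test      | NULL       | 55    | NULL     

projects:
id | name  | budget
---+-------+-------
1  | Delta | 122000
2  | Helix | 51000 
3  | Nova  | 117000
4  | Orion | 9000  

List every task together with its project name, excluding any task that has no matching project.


INNER JOIN keeps only tasks rows whose project_id matches an id in projects. Walk through each task:
  - task 1 (Audit): project_id=1 -> matches Delta
  - task 2 (Review): project_id=4 -> matches Orion
  - task 3 (Research): project_id=NULL, no match -> dropped
  - task 4 (Implement): project_id=1 -> matches Delta
  - task 5 (Design): project_id=1 -> matches Delta
  - task 6 (Refactor): project_id=3 -> matches Nova
  - task 7 (Document): project_id=4 -> matches Orion
  - task 8 (Train): project_id=3 -> matches Nova
  - task 9 (Test): project_id=NULL, no match -> dropped
So 2 of 9 rows are dropped.

SQL:
SELECT a.name, b.name AS project
FROM tasks a
INNER JOIN projects b ON a.project_id = b.id

Result:
name      | project
----------+--------
Audit     | Delta  
Review    | Orion  
Implement | Delta  
Design    | Delta  
Refactor  | Nova   
Document  | Orion  
Train     | Nova   


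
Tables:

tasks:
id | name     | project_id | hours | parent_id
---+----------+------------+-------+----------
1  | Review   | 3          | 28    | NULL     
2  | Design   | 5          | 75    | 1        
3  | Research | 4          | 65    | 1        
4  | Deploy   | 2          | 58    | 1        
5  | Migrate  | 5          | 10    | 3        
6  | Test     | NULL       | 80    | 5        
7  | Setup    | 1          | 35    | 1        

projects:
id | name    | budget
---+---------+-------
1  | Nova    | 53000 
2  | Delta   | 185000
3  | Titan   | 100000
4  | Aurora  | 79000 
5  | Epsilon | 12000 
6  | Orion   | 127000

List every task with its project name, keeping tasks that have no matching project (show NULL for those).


LEFT JOIN keeps every row from tasks (the left table); where project_id has no match in projects, the project columns become NULL. Walk through each task:
  - task 1 (Review): project_id=3 -> matches Titan
  - task 2 (Design): project_id=5 -> matches Epsilon
  - task 3 (Research): project_id=4 -> matches Aurora
  - task 4 (Deploy): project_id=2 -> matches Delta
  - task 5 (Migrate): project_id=5 -> matches Epsilon
  - task 6 (Test): project_id=NULL, no match -> kept with NULL
  - task 7 (Setup): project_id=1 -> matches Nova
All 7 rows appear; 1 has NULL project.

SQL:
SELECT a.name, b.name AS project
FROM tasks a
LEFT JOIN projects b ON a.project_id = b.id

Result:
name     | project
---------+--------
Review   | Titan  
Design   | Epsilon
Research | Aurora 
Deploy   | Delta  
Migrate  | Epsilon
Test     | NULL   
Setup    | Nova   


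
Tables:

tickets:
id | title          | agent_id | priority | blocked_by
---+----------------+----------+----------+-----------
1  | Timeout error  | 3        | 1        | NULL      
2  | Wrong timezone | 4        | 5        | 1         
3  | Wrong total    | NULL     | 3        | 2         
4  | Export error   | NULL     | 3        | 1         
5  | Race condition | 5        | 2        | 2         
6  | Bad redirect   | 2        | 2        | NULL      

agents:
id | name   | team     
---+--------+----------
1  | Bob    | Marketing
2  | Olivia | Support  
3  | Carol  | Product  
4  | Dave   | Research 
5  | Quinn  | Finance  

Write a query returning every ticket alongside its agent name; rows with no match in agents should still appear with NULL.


LEFT JOIN keeps every row from tickets (the left table); where agent_id has no match in agents, the agent columns become NULL. Walk through each ticket:
  - ticket 1 (Timeout error): agent_id=3 -> matches Carol
  - ticket 2 (Wrong timezone): agent_id=4 -> matches Dave
  - ticket 3 (Wrong total): agent_id=NULL, no match -> kept with NULL
  - ticket 4 (Export error): agent_id=NULL, no match -> kept with NULL
  - ticket 5 (Race condition): agent_id=5 -> matches Quinn
  - ticket 6 (Bad redirect): agent_id=2 -> matches Olivia
All 6 rows appear; 2 have NULL agent.

SQL:
SELECT a.title, b.name AS agent
FROM tickets a
LEFT JOIN agents b ON a.agent_id = b.id

Result:
title          | agent 
---------------+-------
Timeout error  | Carol 
Wrong timezone | Dave  
Wrong total    | NULL  
Export error   | NULL  
Race condition | Quinn 
Bad redirect   | Olivia


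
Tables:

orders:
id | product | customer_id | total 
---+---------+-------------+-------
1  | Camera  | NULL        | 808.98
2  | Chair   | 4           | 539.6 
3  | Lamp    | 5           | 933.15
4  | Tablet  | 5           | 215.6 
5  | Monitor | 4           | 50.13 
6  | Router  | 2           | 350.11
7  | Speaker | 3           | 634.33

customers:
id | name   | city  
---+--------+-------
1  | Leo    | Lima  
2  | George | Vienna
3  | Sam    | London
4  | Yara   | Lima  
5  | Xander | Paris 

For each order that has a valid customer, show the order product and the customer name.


INNER JOIN keeps only orders rows whose customer_id matches an id in customers. Walk through each order:
  - order 1 (Camera): customer_id=NULL, no match -> dropped
  - order 2 (Chair): customer_id=4 -> matches Yara
  - order 3 (Lamp): customer_id=5 -> matches Xander
  - order 4 (Tablet): customer_id=5 -> matches Xander
  - order 5 (Monitor): customer_id=4 -> matches Yara
  - order 6 (Router): customer_id=2 -> matches George
  - order 7 (Speaker): customer_id=3 -> matches Sam
So 1 of 7 rows is dropped.

SQL:
SELECT a.product, b.name AS customer
FROM orders a
INNER JOIN customers b ON a.customer_id = b.id

Result:
product | customer
--------+---------
Chair   | Yara    
Lamp    | Xander  
Tablet  | Xander  
Monitor | Yara    
Router  | George  
Speaker | Sam     


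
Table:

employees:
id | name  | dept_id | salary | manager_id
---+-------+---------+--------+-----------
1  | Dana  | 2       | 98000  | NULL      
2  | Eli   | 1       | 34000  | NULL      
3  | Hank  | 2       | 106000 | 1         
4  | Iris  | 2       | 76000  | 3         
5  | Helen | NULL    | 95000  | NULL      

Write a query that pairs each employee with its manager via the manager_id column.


This is a self-join: employees is joined to a second copy of itself, matching each row's manager_id to another row's id. Use LEFT JOIN so rows with manager_id=NULL are kept.
  - employee 1 (Dana): manager_id=NULL -> NULL
  - employee 2 (Eli): manager_id=NULL -> NULL
  - employee 3 (Hank): manager_id=1 -> Dana
  - employee 4 (Iris): manager_id=3 -> Hank
  - employee 5 (Helen): manager_id=NULL -> NULL

SQL:
SELECT a.name AS item, b.name AS manager
FROM employees a
LEFT JOIN employees b ON a.manager_id = b.id

Result:
item  | manager
------+--------
Dana  | NULL   
Eli   | NULL   
Hank  | Dana   
Iris  | Hank   
Helen | NULL   


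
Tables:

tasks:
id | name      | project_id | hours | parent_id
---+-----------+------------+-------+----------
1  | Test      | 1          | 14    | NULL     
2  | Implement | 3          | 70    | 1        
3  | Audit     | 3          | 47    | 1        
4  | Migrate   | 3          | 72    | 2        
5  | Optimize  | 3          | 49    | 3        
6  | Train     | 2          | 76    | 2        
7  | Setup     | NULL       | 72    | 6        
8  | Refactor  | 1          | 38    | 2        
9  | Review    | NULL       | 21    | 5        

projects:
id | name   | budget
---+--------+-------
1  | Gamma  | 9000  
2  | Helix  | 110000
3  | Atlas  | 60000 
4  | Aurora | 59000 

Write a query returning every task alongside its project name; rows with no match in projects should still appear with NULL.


LEFT JOIN keeps every row from tasks (the left table); where project_id has no match in projects, the project columns become NULL. Walk through each task:
  - task 1 (Test): project_id=1 -> matches Gamma
  - task 2 (Implement): project_id=3 -> matches Atlas
  - task 3 (Audit): project_id=3 -> matches Atlas
  - task 4 (Migrate): project_id=3 -> matches Atlas
  - task 5 (Optimize): project_id=3 -> matches Atlas
  - task 6 (Train): project_id=2 -> matches Helix
  - task 7 (Setup): project_id=NULL, no match -> kept with NULL
  - task 8 (Refactor): project_id=1 -> matches Gamma
  - task 9 (Review): project_id=NULL, no match -> kept with NULL
All 9 rows appear; 2 have NULL project.

SQL:
SELECT a.name, b.name AS project
FROM tasks a
LEFT JOIN projects b ON a.project_id = b.id

Result:
name      | project
----------+--------
Test      | Gamma  
Implement | Atlas  
Audit     | Atlas  
Migrate   | Atlas  
Optimize  | Atlas  
Train     | Helix  
Setup     | NULL   
Refactor  | Gamma  
Review    | NULL   


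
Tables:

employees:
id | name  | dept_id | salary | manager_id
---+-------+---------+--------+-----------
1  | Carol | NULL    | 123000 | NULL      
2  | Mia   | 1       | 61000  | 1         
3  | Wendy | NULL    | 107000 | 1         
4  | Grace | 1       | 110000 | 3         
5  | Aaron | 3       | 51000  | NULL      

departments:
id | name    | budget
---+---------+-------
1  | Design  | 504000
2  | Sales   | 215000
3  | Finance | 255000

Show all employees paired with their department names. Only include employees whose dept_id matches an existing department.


INNER JOIN keeps only employees rows whose dept_id matches an id in departments. Walk through each employee:
  - employee 1 (Carol): dept_id=NULL, no match -> dropped
  - employee 2 (Mia): dept_id=1 -> matches Design
  - employee 3 (Wendy): dept_id=NULL, no match -> dropped
  - employee 4 (Grace): dept_id=1 -> matches Design
  - employee 5 (Aaron): dept_id=3 -> matches Finance
So 2 of 5 rows are dropped.

SQL:
SELECT a.name, b.name AS department
FROM employees a
INNER JOIN departments b ON a.dept_id = b.id

Result:
name  | department
------+-----------
Mia   | Design    
Grace | Design    
Aaron | Finance   


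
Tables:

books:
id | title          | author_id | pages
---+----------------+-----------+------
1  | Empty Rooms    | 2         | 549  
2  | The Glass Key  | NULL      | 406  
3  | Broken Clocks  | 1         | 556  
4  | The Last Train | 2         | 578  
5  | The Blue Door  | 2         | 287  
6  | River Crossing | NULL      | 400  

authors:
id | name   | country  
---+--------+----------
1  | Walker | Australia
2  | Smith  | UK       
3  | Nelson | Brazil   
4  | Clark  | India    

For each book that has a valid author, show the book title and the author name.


INNER JOIN keeps only books rows whose author_id matches an id in authors. Walk through each book:
  - book 1 (Empty Rooms): author_id=2 -> matches Smith
  - book 2 (The Glass Key): author_id=NULL, no match -> dropped
  - book 3 (Broken Clocks): author_id=1 -> matches Walker
  - book 4 (The Last Train): author_id=2 -> matches Smith
  - book 5 (The Blue Door): author_id=2 -> matches Smith
  - book 6 (River Crossing): author_id=NULL, no match -> dropped
So 2 of 6 rows are dropped.

SQL:
SELECT a.title, b.name AS author
FROM books a
INNER JOIN authors b ON a.author_id = b.id

Result:
title          | author
---------------+-------
Empty Rooms    | Smith 
Broken Clocks  | Walker
The Last Train | Smith 
The Blue Door  | Smith 


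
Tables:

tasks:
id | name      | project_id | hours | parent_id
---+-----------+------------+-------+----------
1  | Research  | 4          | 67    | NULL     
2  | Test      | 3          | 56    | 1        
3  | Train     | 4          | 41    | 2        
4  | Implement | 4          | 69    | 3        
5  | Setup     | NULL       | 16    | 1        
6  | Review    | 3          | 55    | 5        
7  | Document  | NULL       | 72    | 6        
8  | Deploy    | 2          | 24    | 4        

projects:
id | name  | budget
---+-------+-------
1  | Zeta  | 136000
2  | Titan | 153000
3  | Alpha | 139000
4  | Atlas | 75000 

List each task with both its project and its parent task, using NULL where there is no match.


Two LEFT JOINs from the same base table tasks: one to projects via project_id, one to tasks itself via parent_id. Both are LEFT so every task is preserved.
Match against projects:
  - task 1 (Research): project_id=4 -> matches Atlas
  - task 2 (Test): project_id=3 -> matches Alpha
  - task 3 (Train): project_id=4 -> matches Atlas
  - task 4 (Implement): project_id=4 -> matches Atlas
  - task 5 (Setup): project_id=NULL, no match -> kept with NULL
  - task 6 (Review): project_id=3 -> matches Alpha
  - task 7 (Document): project_id=NULL, no match -> kept with NULL
  - task 8 (Deploy): project_id=2 -> matches Titan
Match against tasks (self):
  - task 1 (Research): parent_id=NULL -> NULL
  - task 2 (Test): parent_id=1 -> Research
  - task 3 (Train): parent_id=2 -> Test
  - task 4 (Implement): parent_id=3 -> Train
  - task 5 (Setup): parent_id=1 -> Research
  - task 6 (Review): parent_id=5 -> Setup
  - task 7 (Document): parent_id=6 -> Review
  - task 8 (Deploy): parent_id=4 -> Implement

SQL:
SELECT a.name, b.name AS project, c.name AS parent
FROM tasks a
LEFT JOIN projects b ON a.project_id = b.id
LEFT JOIN tasks c ON a.parent_id = c.id

Result:
name      | project | parent   
----------+---------+----------
Research  | Atlas   | NULL     
Test      | Alpha   | Research 
Train     | Atlas   | Test     
Implement | Atlas   | Train    
Setup     | NULL    | Research 
Review    | Alpha   | Setup    
Document  | NULL    | Review   
Deploy    | Titan   | Implement


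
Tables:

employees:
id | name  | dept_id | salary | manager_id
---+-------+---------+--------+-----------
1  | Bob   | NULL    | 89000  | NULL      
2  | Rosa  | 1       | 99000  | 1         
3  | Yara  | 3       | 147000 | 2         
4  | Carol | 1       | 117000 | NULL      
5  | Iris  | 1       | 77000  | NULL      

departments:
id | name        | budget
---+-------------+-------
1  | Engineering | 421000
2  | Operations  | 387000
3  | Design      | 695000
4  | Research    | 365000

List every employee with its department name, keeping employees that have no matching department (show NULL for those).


LEFT JOIN keeps every row from employees (the left table); where dept_id has no match in departments, the department columns become NULL. Walk through each employee:
  - employee 1 (Bob): dept_id=NULL, no match -> kept with NULL
  - employee 2 (Rosa): dept_id=1 -> matches Engineering
  - employee 3 (Yara): dept_id=3 -> matches Design
  - employee 4 (Carol): dept_id=1 -> matches Engineering
  - employee 5 (Iris): dept_id=1 -> matches Engineering
All 5 rows appear; 1 has NULL department.

SQL:
SELECT a.name, b.name AS department
FROM employees a
LEFT JOIN departments b ON a.dept_id = b.id

Result:
name  | department 
------+------------
Bob   | NULL       
Rosa  | Engineering
Yara  | Design     
Carol | Engineering
Iris  | Engineering


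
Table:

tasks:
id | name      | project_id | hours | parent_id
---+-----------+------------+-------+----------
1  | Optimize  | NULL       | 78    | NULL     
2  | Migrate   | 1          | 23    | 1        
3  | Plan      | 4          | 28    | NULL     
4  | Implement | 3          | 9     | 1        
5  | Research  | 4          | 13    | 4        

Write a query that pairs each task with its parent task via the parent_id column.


This is a self-join: tasks is joined to a second copy of itself, matching each row's parent_id to another row's id. Use LEFT JOIN so rows with parent_id=NULL are kept.
  - task 1 (Optimize): parent_id=NULL -> NULL
  - task 2 (Migrate): parent_id=1 -> Optimize
  - task 3 (Plan): parent_id=NULL -> NULL
  - task 4 (Implement): parent_id=1 -> Optimize
  - task 5 (Research): parent_id=4 -> Implement

SQL:
SELECT a.name AS item, b.name AS parent
FROM tasks a
LEFT JOIN tasks b ON a.parent_id = b.id

Result:
item      | parent   
----------+----------
Optimize  | NULL     
Migrate   | Optimize 
Plan      | NULL     
Implement | Optimize 
Research  | Implement


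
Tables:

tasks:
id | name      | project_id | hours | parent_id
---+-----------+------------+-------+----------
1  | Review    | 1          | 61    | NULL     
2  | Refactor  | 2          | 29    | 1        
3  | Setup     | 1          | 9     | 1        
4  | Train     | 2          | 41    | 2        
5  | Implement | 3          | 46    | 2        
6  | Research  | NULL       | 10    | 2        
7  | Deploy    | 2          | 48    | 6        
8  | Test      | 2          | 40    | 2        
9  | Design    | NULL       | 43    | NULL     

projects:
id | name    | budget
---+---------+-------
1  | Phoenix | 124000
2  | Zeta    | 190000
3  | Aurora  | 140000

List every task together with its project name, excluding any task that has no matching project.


INNER JOIN keeps only tasks rows whose project_id matches an id in projects. Walk through each task:
  - task 1 (Review): project_id=1 -> matches Phoenix
  - task 2 (Refactor): project_id=2 -> matches Zeta
  - task 3 (Setup): project_id=1 -> matches Phoenix
  - task 4 (Train): project_id=2 -> matches Zeta
  - task 5 (Implement): project_id=3 -> matches Aurora
  - task 6 (Research): project_id=NULL, no match -> dropped
  - task 7 (Deploy): project_id=2 -> matches Zeta
  - task 8 (Test): project_id=2 -> matches Zeta
  - task 9 (Design): project_id=NULL, no match -> dropped
So 2 of 9 rows are dropped.

SQL:
SELECT a.name, b.name AS project
FROM tasks a
INNER JOIN projects b ON a.project_id = b.id

Result:
name      | project
----------+--------
Review    | Phoenix
Refactor  | Zeta   
Setup     | Phoenix
Train     | Zeta   
Implement | Aurora 
Deploy    | Zeta   
Test      | Zeta   


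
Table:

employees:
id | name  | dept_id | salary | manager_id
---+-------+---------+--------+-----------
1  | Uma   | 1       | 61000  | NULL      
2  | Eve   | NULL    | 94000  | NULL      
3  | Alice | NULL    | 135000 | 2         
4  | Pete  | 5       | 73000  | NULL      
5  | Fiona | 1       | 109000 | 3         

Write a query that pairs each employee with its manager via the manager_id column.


This is a self-join: employees is joined to a second copy of itself, matching each row's manager_id to another row's id. Use LEFT JOIN so rows with manager_id=NULL are kept.
  - employee 1 (Uma): manager_id=NULL -> NULL
  - employee 2 (Eve): manager_id=NULL -> NULL
  - employee 3 (Alice): manager_id=2 -> Eve
  - employee 4 (Pete): manager_id=NULL -> NULL
  - employee 5 (Fiona): manager_id=3 -> Alice

SQL:
SELECT a.name AS item, b.name AS manager
FROM employees a
LEFT JOIN employees b ON a.manager_id = b.id

Result:
item  | manager
------+--------
Uma   | NULL   
Eve   | NULL   
Alice | Eve    
Pete  | NULL   
Fiona | Alice  


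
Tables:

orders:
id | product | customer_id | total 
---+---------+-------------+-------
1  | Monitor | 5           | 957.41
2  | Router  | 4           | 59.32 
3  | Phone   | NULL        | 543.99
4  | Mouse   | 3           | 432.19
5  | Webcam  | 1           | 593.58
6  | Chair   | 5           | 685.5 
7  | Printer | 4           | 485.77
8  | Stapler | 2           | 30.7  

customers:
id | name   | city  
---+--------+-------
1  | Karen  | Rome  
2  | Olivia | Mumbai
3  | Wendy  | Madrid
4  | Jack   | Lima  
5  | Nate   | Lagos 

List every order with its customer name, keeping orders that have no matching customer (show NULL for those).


LEFT JOIN keeps every row from orders (the left table); where customer_id has no match in customers, the customer columns become NULL. Walk through each order:
  - order 1 (Monitor): customer_id=5 -> matches Nate
  - order 2 (Router): customer_id=4 -> matches Jack
  - order 3 (Phone): customer_id=NULL, no match -> kept with NULL
  - order 4 (Mouse): customer_id=3 -> matches Wendy
  - order 5 (Webcam): customer_id=1 -> matches Karen
  - order 6 (Chair): customer_id=5 -> matches Nate
  - order 7 (Printer): customer_id=4 -> matches Jack
  - order 8 (Stapler): customer_id=2 -> matches Olivia
All 8 rows appear; 1 has NULL customer.

SQL:
SELECT a.product, b.name AS customer
FROM orders a
LEFT JOIN customers b ON a.customer_id = b.id

Result:
product | customer
--------+---------
Monitor | Nate    
Router  | Jack    
Phone   | NULL    
Mouse   | Wendy   
Webcam  | Karen   
Chair   | Nate    
Printer | Jack    
Stapler | Olivia  


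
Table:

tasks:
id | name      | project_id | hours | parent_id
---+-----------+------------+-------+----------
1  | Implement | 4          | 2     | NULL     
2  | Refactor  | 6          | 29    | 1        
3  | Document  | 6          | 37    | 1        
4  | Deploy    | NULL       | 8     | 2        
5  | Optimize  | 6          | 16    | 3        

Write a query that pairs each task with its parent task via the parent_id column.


This is a self-join: tasks is joined to a second copy of itself, matching each row's parent_id to another row's id. Use LEFT JOIN so rows with parent_id=NULL are kept.
  - task 1 (Implement): parent_id=NULL -> NULL
  - task 2 (Refactor): parent_id=1 -> Implement
  - task 3 (Document): parent_id=1 -> Implement
  - task 4 (Deploy): parent_id=2 -> Refactor
  - task 5 (Optimize): parent_id=3 -> Document

SQL:
SELECT a.name AS item, b.name AS parent
FROM tasks a
LEFT JOIN tasks b ON a.parent_id = b.id

Result:
item      | parent   
----------+----------
Implement | NULL     
Refactor  | Implement
Document  | Implement
Deploy    | Refactor 
Optimize  | Document 


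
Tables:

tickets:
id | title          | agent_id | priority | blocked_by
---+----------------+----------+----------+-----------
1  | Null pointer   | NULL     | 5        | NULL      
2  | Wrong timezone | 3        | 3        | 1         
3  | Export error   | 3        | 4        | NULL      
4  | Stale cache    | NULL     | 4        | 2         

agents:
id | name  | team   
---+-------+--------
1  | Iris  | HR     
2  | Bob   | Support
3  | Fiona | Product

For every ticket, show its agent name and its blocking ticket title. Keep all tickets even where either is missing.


Two LEFT JOINs from the same base table tickets: one to agents via agent_id, one to tickets itself via blocked_by. Both are LEFT so every ticket is preserved.
Match against agents:
  - ticket 1 (Null pointer): agent_id=NULL, no match -> kept with NULL
  - ticket 2 (Wrong timezone): agent_id=3 -> matches Fiona
  - ticket 3 (Export error): agent_id=3 -> matches Fiona
  - ticket 4 (Stale cache): agent_id=NULL, no match -> kept with NULL
Match against tickets (self):
  - ticket 1 (Null pointer): blocked_by=NULL -> NULL
  - ticket 2 (Wrong timezone): blocked_by=1 -> Null pointer
  - ticket 3 (Export error): blocked_by=NULL -> NULL
  - ticket 4 (Stale cache): blocked_by=2 -> Wrong timezone

SQL:
SELECT a.title, b.name AS agent, c.title AS blocked_by
FROM tickets a
LEFT JOIN agents b ON a.agent_id = b.id
LEFT JOIN tickets c ON a.blocked_by = c.id

Result:
title          | agent | blocked_by    
---------------+-------+---------------
Null pointer   | NULL  | NULL          
Wrong timezone | Fiona | Null pointer  
Export error   | Fiona | NULL          
Stale cache    | NULL  | Wrong timezone


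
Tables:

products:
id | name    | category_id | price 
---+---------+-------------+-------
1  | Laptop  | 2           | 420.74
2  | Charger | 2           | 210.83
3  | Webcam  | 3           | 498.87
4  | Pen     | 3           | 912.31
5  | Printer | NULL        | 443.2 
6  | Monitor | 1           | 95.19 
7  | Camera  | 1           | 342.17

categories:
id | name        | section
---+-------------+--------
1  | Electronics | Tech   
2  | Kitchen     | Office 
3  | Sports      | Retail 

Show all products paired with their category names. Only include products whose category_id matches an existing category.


INNER JOIN keeps only products rows whose category_id matches an id in categories. Walk through each product:
  - product 1 (Laptop): category_id=2 -> matches Kitchen
  - product 2 (Charger): category_id=2 -> matches Kitchen
  - product 3 (Webcam): category_id=3 -> matches Sports
  - product 4 (Pen): category_id=3 -> matches Sports
  - product 5 (Printer): category_id=NULL, no match -> dropped
  - product 6 (Monitor): category_id=1 -> matches Electronics
  - product 7 (Camera): category_id=1 -> matches Electronics
So 1 of 7 rows is dropped.

SQL:
SELECT a.name, b.name AS category
FROM products a
INNER JOIN categories b ON a.category_id = b.id

Result:
name    | category   
--------+------------
Laptop  | Kitchen    
Charger | Kitchen    
Webcam  | Sports     
Pen     | Sports     
Monitor | Electronics
Camera  | Electronics


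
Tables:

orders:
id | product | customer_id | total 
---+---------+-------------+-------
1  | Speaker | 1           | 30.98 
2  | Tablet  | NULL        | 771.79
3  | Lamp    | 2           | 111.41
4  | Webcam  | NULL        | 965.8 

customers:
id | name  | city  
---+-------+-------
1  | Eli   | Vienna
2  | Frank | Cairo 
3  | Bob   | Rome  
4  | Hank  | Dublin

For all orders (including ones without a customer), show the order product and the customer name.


LEFT JOIN keeps every row from orders (the left table); where customer_id has no match in customers, the customer columns become NULL. Walk through each order:
  - order 1 (Speaker): customer_id=1 -> matches Eli
  - order 2 (Tablet): customer_id=NULL, no match -> kept with NULL
  - order 3 (Lamp): customer_id=2 -> matches Frank
  - order 4 (Webcam): customer_id=NULL, no match -> kept with NULL
All 4 rows appear; 2 have NULL customer.

SQL:
SELECT a.product, b.name AS customer
FROM orders a
LEFT JOIN customers b ON a.customer_id = b.id

Result:
product | customer
--------+---------
Speaker | Eli     
Tablet  | NULL    
Lamp    | Frank   
Webcam  | NULL    


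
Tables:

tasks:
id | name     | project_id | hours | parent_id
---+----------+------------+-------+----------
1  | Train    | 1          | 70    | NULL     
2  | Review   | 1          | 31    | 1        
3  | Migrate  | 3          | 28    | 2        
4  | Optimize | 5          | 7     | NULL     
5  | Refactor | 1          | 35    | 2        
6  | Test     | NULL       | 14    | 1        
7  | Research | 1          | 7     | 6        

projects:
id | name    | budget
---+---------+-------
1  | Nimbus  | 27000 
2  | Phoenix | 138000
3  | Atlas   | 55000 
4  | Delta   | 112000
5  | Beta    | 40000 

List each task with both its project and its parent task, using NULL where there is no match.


Two LEFT JOINs from the same base table tasks: one to projects via project_id, one to tasks itself via parent_id. Both are LEFT so every task is preserved.
Match against projects:
  - task 1 (Train): project_id=1 -> matches Nimbus
  - task 2 (Review): project_id=1 -> matches Nimbus
  - task 3 (Migrate): project_id=3 -> matches Atlas
  - task 4 (Optimize): project_id=5 -> matches Beta
  - task 5 (Refactor): project_id=1 -> matches Nimbus
  - task 6 (Test): project_id=NULL, no match -> kept with NULL
  - task 7 (Research): project_id=1 -> matches Nimbus
Match against tasks (self):
  - task 1 (Train): parent_id=NULL -> NULL
  - task 2 (Review): parent_id=1 -> Train
  - task 3 (Migrate): parent_id=2 -> Review
  - task 4 (Optimize): parent_id=NULL -> NULL
  - task 5 (Refactor): parent_id=2 -> Review
  - task 6 (Test): parent_id=1 -> Train
  - task 7 (Research): parent_id=6 -> Test

SQL:
SELECT a.name, b.name AS project, c.name AS parent
FROM tasks a
LEFT JOIN projects b ON a.project_id = b.id
LEFT JOIN tasks c ON a.parent_id = c.id

Result:
name     | project | parent
---------+---------+-------
Train    | Nimbus  | NULL  
Review   | Nimbus  | Train 
Migrate  | Atlas   | Review
Optimize | Beta    | NULL  
Refactor | Nimbus  | Review
Test     | NULL    | Train 
Research | Nimbus  | Test  


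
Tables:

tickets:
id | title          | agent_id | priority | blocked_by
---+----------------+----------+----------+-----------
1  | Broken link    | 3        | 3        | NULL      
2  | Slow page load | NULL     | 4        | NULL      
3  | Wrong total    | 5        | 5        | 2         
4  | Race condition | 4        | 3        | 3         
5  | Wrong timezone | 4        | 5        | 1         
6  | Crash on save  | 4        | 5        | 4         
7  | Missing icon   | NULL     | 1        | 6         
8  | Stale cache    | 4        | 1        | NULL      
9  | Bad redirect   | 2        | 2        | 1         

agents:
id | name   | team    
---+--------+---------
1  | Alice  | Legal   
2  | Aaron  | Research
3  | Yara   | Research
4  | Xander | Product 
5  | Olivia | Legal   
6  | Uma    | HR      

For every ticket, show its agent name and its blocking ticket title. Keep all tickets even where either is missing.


Two LEFT JOINs from the same base table tickets: one to agents via agent_id, one to tickets itself via blocked_by. Both are LEFT so every ticket is preserved.
Match against agents:
  - ticket 1 (Broken link): agent_id=3 -> matches Yara
  - ticket 2 (Slow page load): agent_id=NULL, no match -> kept with NULL
  - ticket 3 (Wrong total): agent_id=5 -> matches Olivia
  - ticket 4 (Race condition): agent_id=4 -> matches Xander
  - ticket 5 (Wrong timezone): agent_id=4 -> matches Xander
  - ticket 6 (Crash on save): agent_id=4 -> matches Xander
  - ticket 7 (Missing icon): agent_id=NULL, no match -> kept with NULL
  - ticket 8 (Stale cache): agent_id=4 -> matches Xander
  - ticket 9 (Bad redirect): agent_id=2 -> matches Aaron
Match against tickets (self):
  - ticket 1 (Broken link): blocked_by=NULL -> NULL
  - ticket 2 (Slow page load): blocked_by=NULL -> NULL
  - ticket 3 (Wrong total): blocked_by=2 -> Slow page load
  - ticket 4 (Race condition): blocked_by=3 -> Wrong total
  - ticket 5 (Wrong timezone): blocked_by=1 -> Broken link
  - ticket 6 (Crash on save): blocked_by=4 -> Race condition
  - ticket 7 (Missing icon): blocked_by=6 -> Crash on save
  - ticket 8 (Stale cache): blocked_by=NULL -> NULL
  - ticket 9 (Bad redirect): blocked_by=1 -> Broken link

SQL:
SELECT a.title, b.name AS agent, c.title AS blocked_by
FROM tickets a
LEFT JOIN agents b ON a.agent_id = b.id
LEFT JOIN tickets c ON a.blocked_by = c.id

Result:
title          | agent  | blocked_by    
---------------+--------+---------------
Broken link    | Yara   | NULL          
Slow page load | NULL   | NULL          
Wrong total    | Olivia | Slow page load
Race condition | Xander | Wrong total   
Wrong timezone | Xander | Broken link   
Crash on save  | Xander | Race condition
Missing icon   | NULL   | Crash on save 
Stale cache    | Xander | NULL          
Bad redirect   | Aaron  | Broken link   


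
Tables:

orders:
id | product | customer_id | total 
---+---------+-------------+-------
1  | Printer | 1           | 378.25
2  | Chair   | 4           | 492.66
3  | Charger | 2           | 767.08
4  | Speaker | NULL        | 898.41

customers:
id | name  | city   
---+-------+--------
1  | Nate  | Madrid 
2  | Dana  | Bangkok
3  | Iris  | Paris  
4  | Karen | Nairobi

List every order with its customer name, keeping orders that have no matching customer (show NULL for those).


LEFT JOIN keeps every row from orders (the left table); where customer_id has no match in customers, the customer columns become NULL. Walk through each order:
  - order 1 (Printer): customer_id=1 -> matches Nate
  - order 2 (Chair): customer_id=4 -> matches Karen
  - order 3 (Charger): customer_id=2 -> matches Dana
  - order 4 (Speaker): customer_id=NULL, no match -> kept with NULL
All 4 rows appear; 1 has NULL customer.

SQL:
SELECT a.product, b.name AS customer
FROM orders a
LEFT JOIN customers b ON a.customer_id = b.id

Result:
product | customer
--------+---------
Printer | Nate    
Chair   | Karen   
Charger | Dana    
Speaker | NULL    


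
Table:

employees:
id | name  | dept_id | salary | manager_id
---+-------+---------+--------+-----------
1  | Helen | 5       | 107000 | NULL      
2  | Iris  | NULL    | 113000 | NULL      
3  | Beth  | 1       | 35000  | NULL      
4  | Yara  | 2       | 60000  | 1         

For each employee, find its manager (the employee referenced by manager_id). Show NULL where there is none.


This is a self-join: employees is joined to a second copy of itself, matching each row's manager_id to another row's id. Use LEFT JOIN so rows with manager_id=NULL are kept.
  - employee 1 (Helen): manager_id=NULL -> NULL
  - employee 2 (Iris): manager_id=NULL -> NULL
  - employee 3 (Beth): manager_id=NULL -> NULL
  - employee 4 (Yara): manager_id=1 -> Helen

SQL:
SELECT a.name AS item, b.name AS manager
FROM employees a
LEFT JOIN employees b ON a.manager_id = b.id

Result:
item  | manager
------+--------
Helen | NULL   
Iris  | NULL   
Beth  | NULL   
Yara  | Helen  


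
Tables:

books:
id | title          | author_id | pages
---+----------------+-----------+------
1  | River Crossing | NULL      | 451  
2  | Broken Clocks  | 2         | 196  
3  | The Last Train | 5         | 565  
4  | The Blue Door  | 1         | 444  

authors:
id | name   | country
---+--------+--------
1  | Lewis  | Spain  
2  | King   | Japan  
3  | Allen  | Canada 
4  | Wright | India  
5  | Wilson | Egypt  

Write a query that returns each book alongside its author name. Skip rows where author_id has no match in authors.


INNER JOIN keeps only books rows whose author_id matches an id in authors. Walk through each book:
  - book 1 (River Crossing): author_id=NULL, no match -> dropped
  - book 2 (Broken Clocks): author_id=2 -> matches King
  - book 3 (The Last Train): author_id=5 -> matches Wilson
  - book 4 (The Blue Door): author_id=1 -> matches Lewis
So 1 of 4 rows is dropped.

SQL:
SELECT a.title, b.name AS author
FROM books a
INNER JOIN authors b ON a.author_id = b.id

Result:
title          | author
---------------+-------
Broken Clocks  | King  
The Last Train | Wilson
The Blue Door  | Lewis 


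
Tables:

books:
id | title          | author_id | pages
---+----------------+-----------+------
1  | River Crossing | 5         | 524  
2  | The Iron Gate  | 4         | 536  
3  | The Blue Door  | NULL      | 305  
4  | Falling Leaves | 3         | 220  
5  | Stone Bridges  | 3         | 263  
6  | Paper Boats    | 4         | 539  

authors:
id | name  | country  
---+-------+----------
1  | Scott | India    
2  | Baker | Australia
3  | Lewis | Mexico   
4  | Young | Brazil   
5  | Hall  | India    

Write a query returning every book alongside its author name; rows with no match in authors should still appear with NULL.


LEFT JOIN keeps every row from books (the left table); where author_id has no match in authors, the author columns become NULL. Walk through each book:
  - book 1 (River Crossing): author_id=5 -> matches Hall
  - book 2 (The Iron Gate): author_id=4 -> matches Young
  - book 3 (The Blue Door): author_id=NULL, no match -> kept with NULL
  - book 4 (Falling Leaves): author_id=3 -> matches Lewis
  - book 5 (Stone Bridges): author_id=3 -> matches Lewis
  - book 6 (Paper Boats): author_id=4 -> matches Young
All 6 rows appear; 1 has NULL author.

SQL:
SELECT a.title, b.name AS author
FROM books a
LEFT JOIN authors b ON a.author_id = b.id

Result:
title          | author
---------------+-------
River Crossing | Hall  
The Iron Gate  | Young 
The Blue Door  | NULL  
Falling Leaves | Lewis 
Stone Bridges  | Lewis 
Paper Boats    | Young 


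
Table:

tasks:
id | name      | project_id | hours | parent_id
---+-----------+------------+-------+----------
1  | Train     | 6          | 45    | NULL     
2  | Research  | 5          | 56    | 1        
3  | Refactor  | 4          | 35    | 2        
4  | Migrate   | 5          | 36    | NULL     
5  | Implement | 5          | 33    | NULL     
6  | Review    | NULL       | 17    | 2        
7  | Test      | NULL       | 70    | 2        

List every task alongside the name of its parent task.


This is a self-join: tasks is joined to a second copy of itself, matching each row's parent_id to another row's id. Use LEFT JOIN so rows with parent_id=NULL are kept.
  - task 1 (Train): parent_id=NULL -> NULL
  - task 2 (Research): parent_id=1 -> Train
  - task 3 (Refactor): parent_id=2 -> Research
  - task 4 (Migrate): parent_id=NULL -> NULL
  - task 5 (Implement): parent_id=NULL -> NULL
  - task 6 (Review): parent_id=2 -> Research
  - task 7 (Test): parent_id=2 -> Research

SQL:
SELECT a.name AS item, b.name AS parent
FROM tasks a
LEFT JOIN tasks b ON a.parent_id = b.id

Result:
item      | parent  
----------+---------
Train     | NULL    
Research  | Train   
Refactor  | Research
Migrate   | NULL    
Implement | NULL    
Review    | Research
Test      | Research


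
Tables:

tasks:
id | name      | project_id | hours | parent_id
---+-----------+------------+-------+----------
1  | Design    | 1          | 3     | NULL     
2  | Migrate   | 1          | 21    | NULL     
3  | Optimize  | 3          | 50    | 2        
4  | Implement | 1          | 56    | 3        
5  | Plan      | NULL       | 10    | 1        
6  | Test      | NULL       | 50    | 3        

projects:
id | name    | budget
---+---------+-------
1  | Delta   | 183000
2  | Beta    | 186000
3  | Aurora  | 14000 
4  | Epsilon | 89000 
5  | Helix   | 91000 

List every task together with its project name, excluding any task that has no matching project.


INNER JOIN keeps only tasks rows whose project_id matches an id in projects. Walk through each task:
  - task 1 (Design): project_id=1 -> matches Delta
  - task 2 (Migrate): project_id=1 -> matches Delta
  - task 3 (Optimize): project_id=3 -> matches Aurora
  - task 4 (Implement): project_id=1 -> matches Delta
  - task 5 (Plan): project_id=NULL, no match -> dropped
  - task 6 (Test): project_id=NULL, no match -> dropped
So 2 of 6 rows are dropped.

SQL:
SELECT a.name, b.name AS project
FROM tasks a
INNER JOIN projects b ON a.project_id = b.id

Result:
name      | project
----------+--------
Design    | Delta  
Migrate   | Delta  
Optimize  | Aurora 
Implement | Delta  


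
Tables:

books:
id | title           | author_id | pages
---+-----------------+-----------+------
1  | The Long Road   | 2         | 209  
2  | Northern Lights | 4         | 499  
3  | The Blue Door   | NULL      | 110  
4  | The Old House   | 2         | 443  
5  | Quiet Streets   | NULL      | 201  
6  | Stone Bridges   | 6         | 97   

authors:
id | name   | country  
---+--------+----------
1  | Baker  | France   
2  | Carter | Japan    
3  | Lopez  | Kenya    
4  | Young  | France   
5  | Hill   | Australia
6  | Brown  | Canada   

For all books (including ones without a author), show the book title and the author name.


LEFT JOIN keeps every row from books (the left table); where author_id has no match in authors, the author columns become NULL. Walk through each book:
  - book 1 (The Long Road): author_id=2 -> matches Carter
  - book 2 (Northern Lights): author_id=4 -> matches Young
  - book 3 (The Blue Door): author_id=NULL, no match -> kept with NULL
  - book 4 (The Old House): author_id=2 -> matches Carter
  - book 5 (Quiet Streets): author_id=NULL, no match -> kept with NULL
  - book 6 (Stone Bridges): author_id=6 -> matches Brown
All 6 rows appear; 2 have NULL author.

SQL:
SELECT a.title, b.name AS author
FROM books a
LEFT JOIN authors b ON a.author_id = b.id

Result:
title           | author
----------------+-------
The Long Road   | Carter
Northern Lights | Young 
The Blue Door   | NULL  
The Old House   | Carter
Quiet Streets   | NULL  
Stone Bridges   | Brown 


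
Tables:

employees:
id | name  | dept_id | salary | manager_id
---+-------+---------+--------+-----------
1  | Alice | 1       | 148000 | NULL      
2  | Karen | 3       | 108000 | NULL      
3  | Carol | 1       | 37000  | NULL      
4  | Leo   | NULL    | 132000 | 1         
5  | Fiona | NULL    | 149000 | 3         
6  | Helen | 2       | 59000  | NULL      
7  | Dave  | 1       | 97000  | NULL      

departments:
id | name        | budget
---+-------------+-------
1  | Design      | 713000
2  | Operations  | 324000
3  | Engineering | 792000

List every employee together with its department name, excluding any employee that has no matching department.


INNER JOIN keeps only employees rows whose dept_id matches an id in departments. Walk through each employee:
  - employee 1 (Alice): dept_id=1 -> matches Design
  - employee 2 (Karen): dept_id=3 -> matches Engineering
  - employee 3 (Carol): dept_id=1 -> matches Design
  - employee 4 (Leo): dept_id=NULL, no match -> dropped
  - employee 5 (Fiona): dept_id=NULL, no match -> dropped
  - employee 6 (Helen): dept_id=2 -> matches Operations
  - employee 7 (Dave): dept_id=1 -> matches Design
So 2 of 7 rows are dropped.

SQL:
SELECT a.name, b.name AS department
FROM employees a
INNER JOIN departments b ON a.dept_id = b.id

Result:
name  | department 
------+------------
Alice | Design     
Karen | Engineering
Carol | Design     
Helen | Operations 
Dave  | Design     
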